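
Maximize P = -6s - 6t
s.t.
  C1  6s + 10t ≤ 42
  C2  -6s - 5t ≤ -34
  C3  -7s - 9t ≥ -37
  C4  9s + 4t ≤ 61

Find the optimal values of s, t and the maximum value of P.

s = 169/21, t = -20/7, maximum P = -218/7

At the optimal vertex, -6s - 5t = -34 and 9s + 4t = 61.
Solving simultaneously gives s = 169/21, t = -20/7.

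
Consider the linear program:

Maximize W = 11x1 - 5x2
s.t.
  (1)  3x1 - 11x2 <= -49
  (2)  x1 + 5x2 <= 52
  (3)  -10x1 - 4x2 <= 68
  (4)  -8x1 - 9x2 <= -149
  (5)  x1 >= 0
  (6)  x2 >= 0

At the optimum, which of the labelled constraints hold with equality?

(1) and (2)

Extreme points and W = 11x1 - 5x2:
  (327/26, 205/26) → W = 1286/13
  (1198/115, 839/115) → W = 8983/115
  (277/31, 267/31) → W = 1712/31

The maximum is at (327/26, 205/26). Substituting into each constraint, equality holds for (1) and (2); the remaining constraints have slack.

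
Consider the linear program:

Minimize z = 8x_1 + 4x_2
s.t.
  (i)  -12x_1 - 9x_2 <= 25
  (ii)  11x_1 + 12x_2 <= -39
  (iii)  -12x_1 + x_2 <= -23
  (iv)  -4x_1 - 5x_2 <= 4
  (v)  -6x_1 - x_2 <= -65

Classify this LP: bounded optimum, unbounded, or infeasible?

The boundaries -12x_1 - 9x_2 = 25 and -6x_1 - x_2 = -65 meet at (305/21, -155/7), but that point violates -4x_1 - 5x_2 ≤ 4. Every candidate vertex is excluded by some other constraint, so the feasible region is empty.

infeasible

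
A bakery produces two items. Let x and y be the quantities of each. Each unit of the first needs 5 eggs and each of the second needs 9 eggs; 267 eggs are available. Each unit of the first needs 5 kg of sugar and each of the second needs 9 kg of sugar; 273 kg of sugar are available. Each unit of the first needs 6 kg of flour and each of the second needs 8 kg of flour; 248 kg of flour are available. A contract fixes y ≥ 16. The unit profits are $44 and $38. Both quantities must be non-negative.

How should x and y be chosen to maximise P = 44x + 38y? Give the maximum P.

The optimum lies where 6x + 8y = 248 and y = 16.
Solving simultaneously gives x = 20, y = 16.

x = 20, y = 16, maximum P = 1488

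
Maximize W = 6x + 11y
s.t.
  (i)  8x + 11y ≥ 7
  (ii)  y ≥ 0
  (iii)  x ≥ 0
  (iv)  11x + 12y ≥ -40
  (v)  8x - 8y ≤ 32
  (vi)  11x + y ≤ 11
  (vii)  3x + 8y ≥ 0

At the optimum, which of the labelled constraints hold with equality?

(iii) and (vi)

Extreme points and W = 6x + 11y:
  (7/8, 0) → W = 21/4
  (0, 7/11) → W = 7
  (1, 0) → W = 6
  (0, 11) → W = 121

The maximum is at (0, 11). Substituting into each constraint, equality holds for (iii) and (vi); the remaining constraints have slack.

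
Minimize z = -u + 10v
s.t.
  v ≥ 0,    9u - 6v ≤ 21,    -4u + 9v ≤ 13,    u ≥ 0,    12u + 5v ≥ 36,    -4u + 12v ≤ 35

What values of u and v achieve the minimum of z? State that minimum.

Extreme points and z = -u + 10v:
  (89/19, 67/19) → z = 581/19
  (107/39, 8/13) → z = 133/39
  (259/128, 75/32) → z = 2741/128

At the optimal vertex, 9u - 6v = 21 and 12u + 5v = 36.
Solving simultaneously gives u = 107/39, v = 8/13.

u = 107/39, v = 8/13, minimum z = 133/39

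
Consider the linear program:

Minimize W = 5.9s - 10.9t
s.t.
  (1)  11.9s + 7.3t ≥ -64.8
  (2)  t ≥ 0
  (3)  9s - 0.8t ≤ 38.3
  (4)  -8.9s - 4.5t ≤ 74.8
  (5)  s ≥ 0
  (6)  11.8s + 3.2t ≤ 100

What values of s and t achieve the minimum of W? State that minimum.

Vertices and W = 5.9s - 10.9t:
  (383/90, 0) → W = 22597/900
  (0, 0) → W = 0
  (1266/239, 22403/1912) → W = -368875/3824
  (0, 125/4) → W = -2725/8

The binding constraints are s = 0 and 11.8s + 3.2t = 100.
Solving simultaneously gives s = 0, t = 125/4.

s = 0, t = 31.25, minimum W = -340.625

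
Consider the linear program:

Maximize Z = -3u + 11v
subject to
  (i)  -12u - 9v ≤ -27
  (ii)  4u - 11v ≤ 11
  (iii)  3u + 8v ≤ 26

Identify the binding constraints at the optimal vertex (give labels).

(i) and (iii)

Feasible corners and Z = -3u + 11v:
  (33/14, -1/7) → Z = -121/14
  (-6/23, 77/23) → Z = 865/23
  (374/65, 71/65) → Z = -341/65

The maximum is at (-6/23, 77/23). Substituting into each constraint, equality holds for (i) and (iii); the remaining constraints have slack.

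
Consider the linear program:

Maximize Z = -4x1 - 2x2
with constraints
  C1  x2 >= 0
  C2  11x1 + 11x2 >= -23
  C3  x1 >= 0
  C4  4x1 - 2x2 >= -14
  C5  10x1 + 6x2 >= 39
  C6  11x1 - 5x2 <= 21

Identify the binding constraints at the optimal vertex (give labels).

C3 and C5

Vertices and Z = -4x1 - 2x2:
  (0, 7) → Z = -14
  (0, 13/2) → Z = -13
  (56, 119) → Z = -462
  (321/116, 219/116) → Z = -861/58

The maximum is at (0, 13/2). Substituting into each constraint, equality holds for C3 and C5; the remaining constraints have slack.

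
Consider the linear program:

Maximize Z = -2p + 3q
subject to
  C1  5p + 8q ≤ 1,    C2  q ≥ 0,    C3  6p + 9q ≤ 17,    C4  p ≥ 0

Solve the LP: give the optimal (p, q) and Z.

The optimum lies where 5p + 8q = 1 and p = 0.
Solving simultaneously gives p = 0, q = 1/8.

p = 0, q = 1/8, maximum Z = 3/8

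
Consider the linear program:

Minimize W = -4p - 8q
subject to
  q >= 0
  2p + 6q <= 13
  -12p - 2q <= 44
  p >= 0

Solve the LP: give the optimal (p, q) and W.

p = 13/2, q = 0, minimum W = -26

Vertices and W = -4p - 8q:
  (13/2, 0) → W = -26
  (0, 0) → W = 0
  (0, 13/6) → W = -52/3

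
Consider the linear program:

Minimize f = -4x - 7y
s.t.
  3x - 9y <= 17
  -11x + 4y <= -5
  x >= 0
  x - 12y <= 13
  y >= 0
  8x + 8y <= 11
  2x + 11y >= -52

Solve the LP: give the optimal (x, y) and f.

The binding constraints are -11x + 4y = -5 and 8x + 8y = 11.
Solving simultaneously gives x = 7/10, y = 27/40.

x = 7/10, y = 27/40, minimum f = -301/40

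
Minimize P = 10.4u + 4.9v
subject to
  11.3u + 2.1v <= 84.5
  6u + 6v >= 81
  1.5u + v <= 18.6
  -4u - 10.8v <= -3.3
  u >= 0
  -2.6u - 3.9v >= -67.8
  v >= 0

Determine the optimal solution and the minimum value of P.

Extreme points and P = 10.4u + 4.9v:
  (1123/184, 1361/184) → P = 183481/1840
  (4544/815, 8343/815) → P = 881383/8150
  (0, 27/2) → P = 1323/20
  (474/325, 5334/325) → P = 155331/1625
  (0, 226/13) → P = 5537/65

u = 0, v = 13.5, minimum P = 66.15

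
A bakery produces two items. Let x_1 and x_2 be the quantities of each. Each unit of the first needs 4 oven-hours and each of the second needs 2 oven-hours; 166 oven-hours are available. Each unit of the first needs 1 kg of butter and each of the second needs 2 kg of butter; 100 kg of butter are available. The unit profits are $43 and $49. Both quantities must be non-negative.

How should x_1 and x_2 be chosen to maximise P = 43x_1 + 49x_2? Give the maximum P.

Feasible corners and P = 43x_1 + 49x_2:
  (0, 0) → P = 0
  (0, 50) → P = 2450
  (83/2, 0) → P = 3569/2
  (22, 39) → P = 2857

x_1 = 22, x_2 = 39, maximum P = 2857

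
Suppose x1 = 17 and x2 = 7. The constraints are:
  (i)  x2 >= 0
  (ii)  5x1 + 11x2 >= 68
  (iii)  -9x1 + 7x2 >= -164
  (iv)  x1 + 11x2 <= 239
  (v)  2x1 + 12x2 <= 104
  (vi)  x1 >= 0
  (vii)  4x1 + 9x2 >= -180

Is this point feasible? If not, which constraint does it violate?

Constraint (v): 2x1 + 12x2 = 118, which is not ≤ 104. All other constraints are satisfied.

not feasible — violates (v)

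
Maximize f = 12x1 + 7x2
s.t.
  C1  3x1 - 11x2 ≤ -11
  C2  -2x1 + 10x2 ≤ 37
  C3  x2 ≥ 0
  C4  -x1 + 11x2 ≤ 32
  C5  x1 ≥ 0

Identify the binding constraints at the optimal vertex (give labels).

Extreme points and f = 12x1 + 7x2:
  (21/2, 85/22) → f = 3367/22
  (0, 1) → f = 7
  (0, 32/11) → f = 224/11

The maximum is at (21/2, 85/22). Substituting into each constraint, equality holds for C1 and C4; the remaining constraints have slack.

C1 and C4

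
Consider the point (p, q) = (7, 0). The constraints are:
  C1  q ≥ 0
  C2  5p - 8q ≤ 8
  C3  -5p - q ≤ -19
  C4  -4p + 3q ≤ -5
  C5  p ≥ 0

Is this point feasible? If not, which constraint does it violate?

not feasible — violates C2

Constraint C2: 5p - 8q = 35, which is not ≤ 8. All other constraints are satisfied.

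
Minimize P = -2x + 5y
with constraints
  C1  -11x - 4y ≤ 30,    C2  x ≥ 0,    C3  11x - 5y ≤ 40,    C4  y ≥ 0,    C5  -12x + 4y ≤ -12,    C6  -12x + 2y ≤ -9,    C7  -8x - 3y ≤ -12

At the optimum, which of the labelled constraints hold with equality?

Feasible corners and P = -2x + 5y:
  (40/11, 0) → P = -80/11
  (3/2, 0) → P = -3
  (21/17, 12/17) → P = 18/17
The feasible region is unbounded (it extends along (5, 11), (1, 3)), but P strictly increases along every unbounded feasible direction, so there is no improving ray and the minimum is attained at a vertex.

The minimum is at (40/11, 0). Substituting into each constraint, equality holds for C3 and C4; the remaining constraints have slack.

C3 and C4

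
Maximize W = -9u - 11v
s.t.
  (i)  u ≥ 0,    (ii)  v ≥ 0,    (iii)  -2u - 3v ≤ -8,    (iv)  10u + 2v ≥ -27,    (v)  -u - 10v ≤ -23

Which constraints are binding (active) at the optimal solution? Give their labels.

Corner points and W = -9u - 11v:
  (0, 8/3) → W = -88/3
  (23, 0) → W = -207
  (11/17, 38/17) → W = -517/17
The feasible region is unbounded (it extends along (0, 1), (1, 0)), but W strictly decreases along every unbounded feasible direction, so there is no improving ray and the maximum is attained at a vertex.

The maximum is at (0, 8/3). Substituting into each constraint, equality holds for (i) and (iii); the remaining constraints have slack.

(i) and (iii)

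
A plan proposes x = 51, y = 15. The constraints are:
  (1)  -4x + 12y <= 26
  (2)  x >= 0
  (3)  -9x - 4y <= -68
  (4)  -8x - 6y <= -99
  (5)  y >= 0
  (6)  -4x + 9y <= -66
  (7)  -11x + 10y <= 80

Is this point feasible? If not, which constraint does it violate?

(1): -24 ≤ 26 ✓
(2): 51 ≥ 0 ✓
(3): -519 ≤ -68 ✓
(4): -498 ≤ -99 ✓
(5): 15 ≥ 0 ✓
(6): -69 ≤ -66 ✓
(7): -411 ≤ 80 ✓

feasible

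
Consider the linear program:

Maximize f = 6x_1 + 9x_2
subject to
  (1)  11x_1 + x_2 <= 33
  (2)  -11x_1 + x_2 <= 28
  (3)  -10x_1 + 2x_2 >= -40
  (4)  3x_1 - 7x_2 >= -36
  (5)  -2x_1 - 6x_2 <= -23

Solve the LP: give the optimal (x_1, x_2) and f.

At the optimal vertex, 11x_1 + x_2 = 33 and 3x_1 - 7x_2 = -36.
Solving simultaneously gives x_1 = 39/16, x_2 = 99/16.

x_1 = 39/16, x_2 = 99/16, maximum f = 1125/16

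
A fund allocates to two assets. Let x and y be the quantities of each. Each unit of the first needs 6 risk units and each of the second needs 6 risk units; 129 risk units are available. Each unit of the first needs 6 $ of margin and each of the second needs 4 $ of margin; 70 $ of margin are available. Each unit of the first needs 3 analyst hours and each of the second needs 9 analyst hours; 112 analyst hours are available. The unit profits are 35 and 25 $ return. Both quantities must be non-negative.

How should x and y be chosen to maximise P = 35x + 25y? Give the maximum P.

x = 13/3, y = 11, maximum P = 1280/3

Extreme points and P = 35x + 25y:
  (0, 0) → P = 0
  (0, 112/9) → P = 2800/9
  (35/3, 0) → P = 1225/3
  (13/3, 11) → P = 1280/3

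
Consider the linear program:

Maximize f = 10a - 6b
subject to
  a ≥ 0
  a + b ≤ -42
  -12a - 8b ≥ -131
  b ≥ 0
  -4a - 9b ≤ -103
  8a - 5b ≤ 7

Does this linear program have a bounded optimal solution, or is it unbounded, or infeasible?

The boundaries a = 0 and -12a - 8b = -131 meet at (0, 131/8), but that point violates a + b ≤ -42. Every candidate vertex is excluded by some other constraint, so the feasible region is empty.

infeasible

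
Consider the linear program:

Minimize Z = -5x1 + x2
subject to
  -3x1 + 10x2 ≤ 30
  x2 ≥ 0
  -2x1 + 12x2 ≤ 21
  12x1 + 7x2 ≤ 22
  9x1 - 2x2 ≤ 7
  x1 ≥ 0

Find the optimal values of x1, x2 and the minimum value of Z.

Corner points and Z = -5x1 + x2:
  (7/9, 0) → Z = -35/9
  (0, 0) → Z = 0
  (117/158, 148/79) → Z = -289/158
  (0, 7/4) → Z = 7/4
  (31/29, 38/29) → Z = -117/29

At the optimal vertex, 12x1 + 7x2 = 22 and 9x1 - 2x2 = 7.
Solving simultaneously gives x1 = 31/29, x2 = 38/29.

x1 = 31/29, x2 = 38/29, minimum Z = -117/29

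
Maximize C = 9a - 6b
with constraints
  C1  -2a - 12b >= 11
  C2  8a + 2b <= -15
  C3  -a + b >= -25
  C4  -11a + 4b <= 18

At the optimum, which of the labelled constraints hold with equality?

C2 and C3

Extreme points and C = 9a - 6b:
  (-79/46, -29/46) → C = -537/46
  (-13/7, -17/28) → C = -183/14
  (7/2, -43/2) → C = 321/2
  (-118/7, -293/7) → C = 696/7

The maximum is at (7/2, -43/2). Substituting into each constraint, equality holds for C2 and C3; the remaining constraints have slack.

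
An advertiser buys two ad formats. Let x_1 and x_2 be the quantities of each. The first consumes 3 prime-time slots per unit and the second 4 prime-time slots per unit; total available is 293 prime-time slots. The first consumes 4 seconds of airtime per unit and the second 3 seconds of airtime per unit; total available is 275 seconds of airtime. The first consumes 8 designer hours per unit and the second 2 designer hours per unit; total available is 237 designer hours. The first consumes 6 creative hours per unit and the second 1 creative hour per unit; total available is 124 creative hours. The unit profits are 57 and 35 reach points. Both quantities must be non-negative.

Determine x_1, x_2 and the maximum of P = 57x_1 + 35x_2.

x_1 = 29/3, x_2 = 66, maximum P = 2861

At the optimal vertex, 3x_1 + 4x_2 = 293 and 6x_1 + x_2 = 124.
Solving simultaneously gives x_1 = 29/3, x_2 = 66.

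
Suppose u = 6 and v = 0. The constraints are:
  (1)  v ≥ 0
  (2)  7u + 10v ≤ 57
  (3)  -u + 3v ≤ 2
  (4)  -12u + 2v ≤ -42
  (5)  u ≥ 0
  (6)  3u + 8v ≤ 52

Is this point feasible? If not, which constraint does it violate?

feasible

(1): 0 ≥ 0 ✓
(2): 42 ≤ 57 ✓
(3): -6 ≤ 2 ✓
(4): -72 ≤ -42 ✓
(5): 6 ≥ 0 ✓
(6): 18 ≤ 52 ✓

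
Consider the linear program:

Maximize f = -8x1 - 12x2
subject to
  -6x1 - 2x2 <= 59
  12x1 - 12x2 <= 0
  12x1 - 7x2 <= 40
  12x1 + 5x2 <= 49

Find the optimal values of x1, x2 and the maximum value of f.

x1 = -59/8, x2 = -59/8, maximum f = 295/2

The binding constraints are -6x1 - 2x2 = 59 and 12x1 - 12x2 = 0.
Solving simultaneously gives x1 = -59/8, x2 = -59/8.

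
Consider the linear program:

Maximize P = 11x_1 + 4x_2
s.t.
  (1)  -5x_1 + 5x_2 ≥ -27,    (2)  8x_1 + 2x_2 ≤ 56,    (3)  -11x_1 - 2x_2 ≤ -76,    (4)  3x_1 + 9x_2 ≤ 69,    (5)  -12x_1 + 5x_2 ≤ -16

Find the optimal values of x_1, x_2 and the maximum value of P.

Vertices and P = 11x_1 + 4x_2:
  (167/25, 32/25) → P = 393/5
  (434/65, 83/65) → P = 5106/65
  (20/3, 4/3) → P = 236/3

The optimum lies where 8x_1 + 2x_2 = 56 and -11x_1 - 2x_2 = -76.
Solving simultaneously gives x_1 = 20/3, x_2 = 4/3.

x_1 = 20/3, x_2 = 4/3, maximum P = 236/3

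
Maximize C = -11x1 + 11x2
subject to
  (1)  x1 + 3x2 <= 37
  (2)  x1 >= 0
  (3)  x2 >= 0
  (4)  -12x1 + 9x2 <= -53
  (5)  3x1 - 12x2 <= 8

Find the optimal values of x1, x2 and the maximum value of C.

x1 = 164/15, x2 = 391/45, maximum C = -1111/45

Vertices and C = -11x1 + 11x2:
  (164/15, 391/45) → C = -1111/45
  (156/7, 103/21) → C = -4015/21
  (188/39, 7/13) → C = -1837/39

The binding constraints are x1 + 3x2 = 37 and -12x1 + 9x2 = -53.
Solving simultaneously gives x1 = 164/15, x2 = 391/45.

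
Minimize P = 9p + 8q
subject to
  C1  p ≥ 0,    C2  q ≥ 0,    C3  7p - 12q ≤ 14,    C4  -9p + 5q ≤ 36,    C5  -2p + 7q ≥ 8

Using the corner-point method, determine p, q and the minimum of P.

The feasible region is unbounded (it extends along (12, 7), (5, 9)), but P strictly increases along every unbounded feasible direction, so there is no improving ray and the minimum is attained at a vertex.

The binding constraints are p = 0 and -2p + 7q = 8.
Solving simultaneously gives p = 0, q = 8/7.

p = 0, q = 8/7, minimum P = 64/7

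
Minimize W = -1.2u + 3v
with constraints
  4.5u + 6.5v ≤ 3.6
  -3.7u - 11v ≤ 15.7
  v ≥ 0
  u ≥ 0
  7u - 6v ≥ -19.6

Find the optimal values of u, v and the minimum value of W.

Feasible corners and W = -1.2u + 3v:
  (4/5, 0) → W = -24/25
  (0, 36/65) → W = 108/65
  (0, 0) → W = 0

u = 0.8, v = 0, minimum W = -0.96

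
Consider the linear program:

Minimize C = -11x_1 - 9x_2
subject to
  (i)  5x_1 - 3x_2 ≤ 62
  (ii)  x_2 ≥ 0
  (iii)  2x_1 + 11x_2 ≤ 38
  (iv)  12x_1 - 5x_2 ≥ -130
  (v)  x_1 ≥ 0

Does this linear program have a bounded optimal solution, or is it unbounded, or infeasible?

Vertices and C = -11x_1 - 9x_2:
  (62/5, 0) → C = -682/5
  (796/61, 66/61) → C = -9350/61
  (0, 0) → C = 0
  (0, 38/11) → C = -342/11
The feasible region has finitely many vertices and no improving ray; the minimum is -9350/61 at (796/61, 66/61).

bounded optimum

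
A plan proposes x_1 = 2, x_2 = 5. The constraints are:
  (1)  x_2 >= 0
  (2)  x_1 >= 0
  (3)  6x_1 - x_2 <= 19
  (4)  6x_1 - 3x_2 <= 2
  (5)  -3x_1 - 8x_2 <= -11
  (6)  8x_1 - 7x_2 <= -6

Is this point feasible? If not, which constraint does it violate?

feasible

(1): 5 ≥ 0 ✓
(2): 2 ≥ 0 ✓
(3): 7 ≤ 19 ✓
(4): -3 ≤ 2 ✓
(5): -46 ≤ -11 ✓
(6): -19 ≤ -6 ✓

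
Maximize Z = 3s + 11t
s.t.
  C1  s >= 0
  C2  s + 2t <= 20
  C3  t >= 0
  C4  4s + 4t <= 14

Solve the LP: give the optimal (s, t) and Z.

Vertices and Z = 3s + 11t:
  (0, 0) → Z = 0
  (0, 7/2) → Z = 77/2
  (7/2, 0) → Z = 21/2

s = 0, t = 7/2, maximum Z = 77/2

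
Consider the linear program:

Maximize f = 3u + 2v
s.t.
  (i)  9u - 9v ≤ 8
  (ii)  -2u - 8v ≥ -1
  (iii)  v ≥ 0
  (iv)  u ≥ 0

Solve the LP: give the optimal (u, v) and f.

u = 1/2, v = 0, maximum f = 3/2

Feasible corners and f = 3u + 2v:
  (1/2, 0) → f = 3/2
  (0, 1/8) → f = 1/4
  (0, 0) → f = 0

At the optimal vertex, -2u - 8v = -1 and v = 0.
Solving simultaneously gives u = 1/2, v = 0.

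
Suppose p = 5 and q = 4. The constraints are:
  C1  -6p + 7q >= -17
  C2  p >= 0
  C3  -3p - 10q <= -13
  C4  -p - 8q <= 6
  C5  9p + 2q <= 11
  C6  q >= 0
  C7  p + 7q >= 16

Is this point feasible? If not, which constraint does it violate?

not feasible — violates C5

Constraint C5: 9p + 2q = 53, which is not ≤ 11. All other constraints are satisfied.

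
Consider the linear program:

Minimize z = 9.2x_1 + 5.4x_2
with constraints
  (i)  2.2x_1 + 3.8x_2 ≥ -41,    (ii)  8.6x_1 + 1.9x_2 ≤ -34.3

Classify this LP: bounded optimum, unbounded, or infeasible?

From the feasible point (-1.84, -4619/475), moving in the direction (-3.8, 2.2) keeps every constraint satisfied while z decreases without bound.

unbounded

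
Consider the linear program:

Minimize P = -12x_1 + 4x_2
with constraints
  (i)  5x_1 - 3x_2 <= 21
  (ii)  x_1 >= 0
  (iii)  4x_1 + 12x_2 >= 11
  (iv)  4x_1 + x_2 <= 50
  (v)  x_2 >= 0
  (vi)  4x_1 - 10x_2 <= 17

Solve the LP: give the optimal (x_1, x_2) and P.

x_1 = 171/17, x_2 = 166/17, minimum P = -1388/17

Extreme points and P = -12x_1 + 4x_2:
  (171/17, 166/17) → P = -1388/17
  (21/5, 0) → P = -252/5
  (0, 11/12) → P = 11/3
  (0, 50) → P = 200
  (11/4, 0) → P = -33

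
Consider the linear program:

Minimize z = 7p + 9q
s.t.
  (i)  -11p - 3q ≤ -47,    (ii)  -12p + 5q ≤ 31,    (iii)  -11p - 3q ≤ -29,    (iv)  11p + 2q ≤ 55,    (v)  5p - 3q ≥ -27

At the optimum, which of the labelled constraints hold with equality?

(i) and (iv)

Corner points and z = 7p + 9q:
  (142/91, 905/91) → z = 703/7
  (71/11, -8) → z = -295/11
  (213/79, 1001/79) → z = 10500/79

The minimum is at (71/11, -8). Substituting into each constraint, equality holds for (i) and (iv); the remaining constraints have slack.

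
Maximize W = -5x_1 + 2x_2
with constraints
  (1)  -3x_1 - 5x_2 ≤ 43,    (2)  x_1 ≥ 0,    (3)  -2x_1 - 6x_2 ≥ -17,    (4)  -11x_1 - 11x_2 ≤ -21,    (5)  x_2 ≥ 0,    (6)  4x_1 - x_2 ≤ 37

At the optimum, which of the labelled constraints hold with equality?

(2) and (3)

Feasible corners and W = -5x_1 + 2x_2:
  (0, 17/6) → W = 17/3
  (0, 21/11) → W = 42/11
  (17/2, 0) → W = -85/2
  (21/11, 0) → W = -105/11

The maximum is at (0, 17/6). Substituting into each constraint, equality holds for (2) and (3); the remaining constraints have slack.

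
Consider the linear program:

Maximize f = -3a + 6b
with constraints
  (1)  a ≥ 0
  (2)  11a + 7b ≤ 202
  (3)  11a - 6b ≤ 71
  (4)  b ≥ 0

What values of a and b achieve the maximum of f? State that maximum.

a = 0, b = 202/7, maximum f = 1212/7

Feasible corners and f = -3a + 6b:
  (0, 202/7) → f = 1212/7
  (0, 0) → f = 0
  (1709/143, 131/13) → f = 3519/143
  (71/11, 0) → f = -213/11

The binding constraints are a = 0 and 11a + 7b = 202.
Solving simultaneously gives a = 0, b = 202/7.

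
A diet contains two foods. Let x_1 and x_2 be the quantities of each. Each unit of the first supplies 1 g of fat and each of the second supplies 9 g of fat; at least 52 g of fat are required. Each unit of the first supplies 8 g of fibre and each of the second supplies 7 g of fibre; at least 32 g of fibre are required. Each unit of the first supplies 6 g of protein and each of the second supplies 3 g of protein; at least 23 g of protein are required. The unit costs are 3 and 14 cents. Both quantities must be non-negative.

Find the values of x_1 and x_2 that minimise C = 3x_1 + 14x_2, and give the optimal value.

Corner points and C = 3x_1 + 14x_2:
  (0, 23/3) → C = 322/3
  (52, 0) → C = 156
  (1, 17/3) → C = 247/3
The feasible region is unbounded (it extends along (0, 1), (1, 0)), but C strictly increases along every unbounded feasible direction, so there is no improving ray and the minimum is attained at a vertex.

At the optimal vertex, x_1 + 9x_2 = 52 and 6x_1 + 3x_2 = 23.
Solving simultaneously gives x_1 = 1, x_2 = 17/3.

x_1 = 1, x_2 = 17/3, minimum C = 247/3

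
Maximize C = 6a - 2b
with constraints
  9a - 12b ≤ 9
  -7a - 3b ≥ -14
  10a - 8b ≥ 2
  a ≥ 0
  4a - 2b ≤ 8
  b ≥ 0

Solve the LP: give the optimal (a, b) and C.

a = 65/37, b = 21/37, maximum C = 348/37

Extreme points and C = 6a - 2b:
  (65/37, 21/37) → C = 348/37
  (1, 0) → C = 6
  (59/43, 63/43) → C = 228/43
  (1/5, 0) → C = 6/5

The optimum lies where 9a - 12b = 9 and -7a - 3b = -14.
Solving simultaneously gives a = 65/37, b = 21/37.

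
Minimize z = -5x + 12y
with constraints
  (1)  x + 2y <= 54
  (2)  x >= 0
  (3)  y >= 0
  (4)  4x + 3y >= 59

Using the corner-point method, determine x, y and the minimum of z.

x = 54, y = 0, minimum z = -270

Feasible corners and z = -5x + 12y:
  (0, 27) → z = 324
  (54, 0) → z = -270
  (0, 59/3) → z = 236
  (59/4, 0) → z = -295/4

The optimum lies where x + 2y = 54 and y = 0.
Solving simultaneously gives x = 54, y = 0.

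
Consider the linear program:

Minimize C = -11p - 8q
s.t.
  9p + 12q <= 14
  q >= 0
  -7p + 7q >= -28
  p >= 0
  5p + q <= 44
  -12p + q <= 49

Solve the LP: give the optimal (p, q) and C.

p = 14/9, q = 0, minimum C = -154/9

Extreme points and C = -11p - 8q:
  (14/9, 0) → C = -154/9
  (0, 7/6) → C = -28/3
  (0, 0) → C = 0

The binding constraints are 9p + 12q = 14 and q = 0.
Solving simultaneously gives p = 14/9, q = 0.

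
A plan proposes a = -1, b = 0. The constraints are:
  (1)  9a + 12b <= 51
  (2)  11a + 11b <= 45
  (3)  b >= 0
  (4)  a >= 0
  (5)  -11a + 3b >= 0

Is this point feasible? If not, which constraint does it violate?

Constraint (4): a = -1, which is not ≥ 0. All other constraints are satisfied.

not feasible — violates (4)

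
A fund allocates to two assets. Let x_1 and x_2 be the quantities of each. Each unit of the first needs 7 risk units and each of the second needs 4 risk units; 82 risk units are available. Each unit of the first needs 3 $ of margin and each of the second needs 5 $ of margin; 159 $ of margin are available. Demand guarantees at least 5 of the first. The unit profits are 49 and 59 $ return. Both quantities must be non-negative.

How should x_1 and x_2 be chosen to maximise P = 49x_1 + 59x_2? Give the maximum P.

x_1 = 5, x_2 = 47/4, maximum P = 3753/4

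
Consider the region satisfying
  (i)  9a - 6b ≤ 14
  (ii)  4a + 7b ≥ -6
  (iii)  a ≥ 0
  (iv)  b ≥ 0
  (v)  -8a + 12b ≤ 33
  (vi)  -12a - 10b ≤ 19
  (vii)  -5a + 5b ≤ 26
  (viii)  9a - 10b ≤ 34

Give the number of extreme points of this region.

4

Pairwise boundary intersections that survive every other constraint:
  (14/9, 0)
  (61/10, 409/60)
  (0, 0)
  (0, 11/4)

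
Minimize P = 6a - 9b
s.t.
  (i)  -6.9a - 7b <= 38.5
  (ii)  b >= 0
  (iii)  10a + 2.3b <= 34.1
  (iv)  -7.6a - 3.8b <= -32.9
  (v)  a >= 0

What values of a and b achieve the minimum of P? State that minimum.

Extreme points and P = 6a - 9b:
  (599/228, 194/57) → P = -565/38
  (0, 341/23) → P = -3069/23
  (0, 329/38) → P = -2961/38

a = 0, b = 341/23, minimum P = -3069/23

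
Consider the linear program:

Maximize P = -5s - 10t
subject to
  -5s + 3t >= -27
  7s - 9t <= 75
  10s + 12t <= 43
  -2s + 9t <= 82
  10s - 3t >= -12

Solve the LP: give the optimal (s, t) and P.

Vertices and P = -5s - 10t:
  (3/4, -31/4) → P = 295/4
  (151/30, -11/18) → P = -343/18
  (-111/23, -278/23) → P = 145
  (-1/10, 11/3) → P = -217/6

s = -111/23, t = -278/23, maximum P = 145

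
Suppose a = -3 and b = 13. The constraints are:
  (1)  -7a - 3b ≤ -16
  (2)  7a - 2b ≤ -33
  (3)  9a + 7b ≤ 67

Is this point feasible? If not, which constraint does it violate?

feasible

(1): -18 ≤ -16 ✓
(2): -47 ≤ -33 ✓
(3): 64 ≤ 67 ✓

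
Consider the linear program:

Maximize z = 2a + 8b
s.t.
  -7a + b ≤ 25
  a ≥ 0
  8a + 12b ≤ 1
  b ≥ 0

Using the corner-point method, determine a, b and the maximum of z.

Extreme points and z = 2a + 8b:
  (0, 1/12) → z = 2/3
  (0, 0) → z = 0
  (1/8, 0) → z = 1/4

The optimum lies where a = 0 and 8a + 12b = 1.
Solving simultaneously gives a = 0, b = 1/12.

a = 0, b = 1/12, maximum z = 2/3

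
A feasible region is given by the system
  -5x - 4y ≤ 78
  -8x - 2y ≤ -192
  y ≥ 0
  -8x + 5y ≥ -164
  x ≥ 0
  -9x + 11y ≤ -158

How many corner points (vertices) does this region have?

Of the 15 pairwise boundary intersections, those satisfying every inequality are:
  (23, 4)
  (1214/53, 232/53)
  (1014/43, 212/43)

3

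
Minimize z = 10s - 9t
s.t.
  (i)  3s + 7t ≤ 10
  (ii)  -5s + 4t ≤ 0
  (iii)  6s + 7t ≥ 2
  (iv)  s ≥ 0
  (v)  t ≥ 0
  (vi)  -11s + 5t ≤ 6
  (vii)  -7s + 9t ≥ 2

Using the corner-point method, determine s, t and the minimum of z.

s = 40/47, t = 50/47, minimum z = -50/47

Corner points and z = 10s - 9t:
  (40/47, 50/47) → z = -50/47
  (1, 1) → z = 1
  (8/17, 10/17) → z = -10/17

The binding constraints are 3s + 7t = 10 and -5s + 4t = 0.
Solving simultaneously gives s = 40/47, t = 50/47.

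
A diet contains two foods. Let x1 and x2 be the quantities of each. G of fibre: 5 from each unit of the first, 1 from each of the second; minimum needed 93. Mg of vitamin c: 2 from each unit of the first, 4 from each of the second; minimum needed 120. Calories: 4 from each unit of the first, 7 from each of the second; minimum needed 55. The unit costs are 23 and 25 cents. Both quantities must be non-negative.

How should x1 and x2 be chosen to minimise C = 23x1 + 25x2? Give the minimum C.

Corner points and C = 23x1 + 25x2:
  (0, 93) → C = 2325
  (60, 0) → C = 1380
  (14, 23) → C = 897
The feasible region is unbounded (it extends along (0, 1), (1, 0)), but C strictly increases along every unbounded feasible direction, so there is no improving ray and the minimum is attained at a vertex.

x1 = 14, x2 = 23, minimum C = 897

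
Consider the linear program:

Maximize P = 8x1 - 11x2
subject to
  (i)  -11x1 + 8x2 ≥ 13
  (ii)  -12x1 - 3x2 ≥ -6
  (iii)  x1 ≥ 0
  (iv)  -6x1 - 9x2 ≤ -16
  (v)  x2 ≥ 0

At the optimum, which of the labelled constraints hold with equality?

Corner points and P = 8x1 - 11x2:
  (0, 2) → P = -22
  (1/15, 26/15) → P = -278/15
  (0, 16/9) → P = -176/9

The maximum is at (1/15, 26/15). Substituting into each constraint, equality holds for (ii) and (iv); the remaining constraints have slack.

(ii) and (iv)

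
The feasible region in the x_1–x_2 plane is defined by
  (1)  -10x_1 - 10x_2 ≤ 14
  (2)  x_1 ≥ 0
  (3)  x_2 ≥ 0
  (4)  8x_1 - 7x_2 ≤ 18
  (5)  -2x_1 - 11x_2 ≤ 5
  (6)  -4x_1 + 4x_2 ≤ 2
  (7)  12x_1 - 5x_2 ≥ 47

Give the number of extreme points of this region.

3

Pairwise boundary intersections that survive every other constraint:
  (43/2, 22)
  (239/44, 40/11)
  (99/14, 53/7)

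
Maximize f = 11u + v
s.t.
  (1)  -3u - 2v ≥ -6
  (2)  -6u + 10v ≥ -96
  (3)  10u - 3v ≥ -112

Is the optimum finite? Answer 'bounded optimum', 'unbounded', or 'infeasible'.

bounded optimum

Corner points and f = 11u + v:
  (6, -6) → f = 60
  (-206/29, 396/29) → f = -1870/29
  (-704/41, -816/41) → f = -8560/41
The feasible region has finitely many vertices and no improving ray; the maximum is 60 at (6, -6).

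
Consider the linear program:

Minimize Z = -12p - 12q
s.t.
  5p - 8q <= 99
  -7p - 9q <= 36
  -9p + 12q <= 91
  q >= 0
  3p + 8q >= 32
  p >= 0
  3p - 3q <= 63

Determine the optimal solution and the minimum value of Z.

Feasible corners and Z = -12p - 12q:
  (99/5, 0) → Z = -1188/5
  (23, 2) → Z = -300
  (0, 91/12) → Z = -91
  (343/3, 280/3) → Z = -2492
  (32/3, 0) → Z = -128
  (0, 4) → Z = -48

At the optimal vertex, -9p + 12q = 91 and 3p - 3q = 63.
Solving simultaneously gives p = 343/3, q = 280/3.

p = 343/3, q = 280/3, minimum Z = -2492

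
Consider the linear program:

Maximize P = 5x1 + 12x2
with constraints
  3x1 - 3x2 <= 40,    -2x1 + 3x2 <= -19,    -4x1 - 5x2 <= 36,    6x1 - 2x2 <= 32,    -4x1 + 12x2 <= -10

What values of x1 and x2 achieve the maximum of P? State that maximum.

x1 = 29/7, x2 = -25/7, maximum P = -155/7

Extreme points and P = 5x1 + 12x2:
  (-13/22, -74/11) → P = -1841/22
  (29/7, -25/7) → P = -155/7
  (44/19, -172/19) → P = -1844/19

At the optimal vertex, -2x1 + 3x2 = -19 and 6x1 - 2x2 = 32.
Solving simultaneously gives x1 = 29/7, x2 = -25/7.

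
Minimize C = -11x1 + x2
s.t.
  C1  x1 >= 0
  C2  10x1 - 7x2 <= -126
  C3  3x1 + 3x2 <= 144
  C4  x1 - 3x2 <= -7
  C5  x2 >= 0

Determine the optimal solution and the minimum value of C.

x1 = 210/17, x2 = 606/17, minimum C = -1704/17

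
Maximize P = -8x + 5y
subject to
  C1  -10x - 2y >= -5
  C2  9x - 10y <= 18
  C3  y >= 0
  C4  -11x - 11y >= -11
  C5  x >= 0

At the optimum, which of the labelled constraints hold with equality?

C4 and C5

Corner points and P = -8x + 5y:
  (1/2, 0) → P = -4
  (3/8, 5/8) → P = 1/8
  (0, 0) → P = 0
  (0, 1) → P = 5

The maximum is at (0, 1). Substituting into each constraint, equality holds for C4 and C5; the remaining constraints have slack.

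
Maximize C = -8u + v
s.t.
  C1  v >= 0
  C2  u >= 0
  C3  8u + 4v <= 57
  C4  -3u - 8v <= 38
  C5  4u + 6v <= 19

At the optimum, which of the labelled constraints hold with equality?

C2 and C5

Corner points and C = -8u + v:
  (0, 0) → C = 0
  (19/4, 0) → C = -38
  (0, 19/6) → C = 19/6

The maximum is at (0, 19/6). Substituting into each constraint, equality holds for C2 and C5; the remaining constraints have slack.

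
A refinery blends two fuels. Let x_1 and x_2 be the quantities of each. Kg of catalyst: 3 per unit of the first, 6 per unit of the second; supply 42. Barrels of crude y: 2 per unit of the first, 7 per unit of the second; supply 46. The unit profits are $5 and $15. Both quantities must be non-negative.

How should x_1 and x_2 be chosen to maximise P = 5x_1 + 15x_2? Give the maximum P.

Corner points and P = 5x_1 + 15x_2:
  (0, 0) → P = 0
  (0, 46/7) → P = 690/7
  (14, 0) → P = 70
  (2, 6) → P = 100

The optimum lies where 3x_1 + 6x_2 = 42 and 2x_1 + 7x_2 = 46.
Solving simultaneously gives x_1 = 2, x_2 = 6.

x_1 = 2, x_2 = 6, maximum P = 100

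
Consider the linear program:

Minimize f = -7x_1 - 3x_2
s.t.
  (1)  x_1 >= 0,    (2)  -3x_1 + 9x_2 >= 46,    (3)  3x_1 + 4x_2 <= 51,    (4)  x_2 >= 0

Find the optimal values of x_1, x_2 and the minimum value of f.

Extreme points and f = -7x_1 - 3x_2:
  (0, 46/9) → f = -46/3
  (0, 51/4) → f = -153/4
  (275/39, 97/13) → f = -2798/39

The optimum lies where -3x_1 + 9x_2 = 46 and 3x_1 + 4x_2 = 51.
Solving simultaneously gives x_1 = 275/39, x_2 = 97/13.

x_1 = 275/39, x_2 = 97/13, minimum f = -2798/39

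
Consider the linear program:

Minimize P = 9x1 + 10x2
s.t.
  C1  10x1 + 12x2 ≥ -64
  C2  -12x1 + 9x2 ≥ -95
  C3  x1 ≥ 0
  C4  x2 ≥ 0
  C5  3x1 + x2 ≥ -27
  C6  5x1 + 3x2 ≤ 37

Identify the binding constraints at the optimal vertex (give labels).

C3 and C4

Corner points and P = 9x1 + 10x2:
  (0, 0) → P = 0
  (0, 37/3) → P = 370/3
  (37/5, 0) → P = 333/5

The minimum is at (0, 0). Substituting into each constraint, equality holds for C3 and C4; the remaining constraints have slack.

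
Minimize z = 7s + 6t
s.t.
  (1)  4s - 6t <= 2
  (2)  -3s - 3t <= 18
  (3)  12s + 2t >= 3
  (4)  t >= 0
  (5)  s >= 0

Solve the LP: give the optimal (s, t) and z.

s = 1/4, t = 0, minimum z = 7/4

Corner points and z = 7s + 6t:
  (1/2, 0) → z = 7/2
  (1/4, 0) → z = 7/4
  (0, 3/2) → z = 9
The feasible region is unbounded (it extends along (0, 1), (3, 2)), but z strictly increases along every unbounded feasible direction, so there is no improving ray and the minimum is attained at a vertex.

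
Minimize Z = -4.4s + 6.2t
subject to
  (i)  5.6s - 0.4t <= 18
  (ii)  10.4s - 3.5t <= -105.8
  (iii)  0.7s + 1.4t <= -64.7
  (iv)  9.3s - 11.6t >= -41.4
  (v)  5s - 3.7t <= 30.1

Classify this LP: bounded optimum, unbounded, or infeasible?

From the feasible point (-5351/243, -59882/1701), moving in the direction (-3.7, -5) keeps every constraint satisfied while Z decreases without bound.

unbounded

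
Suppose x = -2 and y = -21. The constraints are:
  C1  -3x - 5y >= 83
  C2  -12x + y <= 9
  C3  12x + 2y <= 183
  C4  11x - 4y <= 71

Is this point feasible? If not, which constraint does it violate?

feasible

C1: 111 ≥ 83 ✓
C2: 3 ≤ 9 ✓
C3: -66 ≤ 183 ✓
C4: 62 ≤ 71 ✓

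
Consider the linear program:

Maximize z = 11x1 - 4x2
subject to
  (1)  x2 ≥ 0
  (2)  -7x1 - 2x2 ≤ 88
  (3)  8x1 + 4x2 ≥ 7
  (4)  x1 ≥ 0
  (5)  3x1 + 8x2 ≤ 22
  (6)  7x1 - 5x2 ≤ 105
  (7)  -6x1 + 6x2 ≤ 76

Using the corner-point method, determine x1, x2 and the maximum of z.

x1 = 22/3, x2 = 0, maximum z = 242/3

Feasible corners and z = 11x1 - 4x2:
  (7/8, 0) → z = 77/8
  (22/3, 0) → z = 242/3
  (0, 7/4) → z = -7
  (0, 11/4) → z = -11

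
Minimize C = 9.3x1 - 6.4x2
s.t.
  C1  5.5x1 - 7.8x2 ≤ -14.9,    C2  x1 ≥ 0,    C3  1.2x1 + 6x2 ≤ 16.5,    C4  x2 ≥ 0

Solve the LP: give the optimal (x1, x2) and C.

Vertices and C = 9.3x1 - 6.4x2:
  (0, 149/78) → C = -2384/195
  (655/706, 3621/1412) → C = -54957/7060
  (0, 11/4) → C = -88/5

The binding constraints are x1 = 0 and 1.2x1 + 6x2 = 16.5.
Solving simultaneously gives x1 = 0, x2 = 11/4.

x1 = 0, x2 = 2.75, minimum C = -17.6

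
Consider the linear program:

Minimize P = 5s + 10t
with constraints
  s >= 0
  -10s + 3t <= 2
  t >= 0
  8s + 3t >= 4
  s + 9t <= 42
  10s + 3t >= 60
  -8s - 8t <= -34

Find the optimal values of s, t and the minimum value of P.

s = 6, t = 0, minimum P = 30

Extreme points and P = 5s + 10t:
  (42, 0) → P = 210
  (6, 0) → P = 30
  (138/29, 120/29) → P = 1890/29

The optimum lies where t = 0 and 10s + 3t = 60.
Solving simultaneously gives s = 6, t = 0.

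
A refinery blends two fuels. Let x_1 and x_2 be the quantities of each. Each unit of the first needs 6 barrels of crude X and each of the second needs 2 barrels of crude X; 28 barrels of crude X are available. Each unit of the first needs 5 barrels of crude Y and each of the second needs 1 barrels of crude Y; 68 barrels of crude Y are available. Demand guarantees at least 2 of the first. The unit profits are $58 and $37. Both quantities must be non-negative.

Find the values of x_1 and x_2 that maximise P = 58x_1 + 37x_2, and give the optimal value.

Vertices and P = 58x_1 + 37x_2:
  (14/3, 0) → P = 812/3
  (2, 0) → P = 116
  (2, 8) → P = 412

The binding constraints are 6x_1 + 2x_2 = 28 and x_1 = 2.
Solving simultaneously gives x_1 = 2, x_2 = 8.

x_1 = 2, x_2 = 8, maximum P = 412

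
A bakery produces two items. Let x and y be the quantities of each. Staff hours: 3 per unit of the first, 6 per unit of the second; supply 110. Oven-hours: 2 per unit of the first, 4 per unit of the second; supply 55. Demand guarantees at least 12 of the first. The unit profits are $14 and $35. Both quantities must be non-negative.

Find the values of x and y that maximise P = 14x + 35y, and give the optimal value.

x = 12, y = 31/4, maximum P = 1757/4

Corner points and P = 14x + 35y:
  (55/2, 0) → P = 385
  (12, 0) → P = 168
  (12, 31/4) → P = 1757/4

The optimum lies where 2x + 4y = 55 and x = 12.
Solving simultaneously gives x = 12, y = 31/4.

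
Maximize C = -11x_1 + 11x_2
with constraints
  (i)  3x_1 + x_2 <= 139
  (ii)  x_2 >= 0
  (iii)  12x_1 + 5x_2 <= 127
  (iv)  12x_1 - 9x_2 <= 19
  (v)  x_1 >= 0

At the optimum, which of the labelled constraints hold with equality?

(iii) and (v)

Vertices and C = -11x_1 + 11x_2:
  (19/12, 0) → C = -209/12
  (0, 0) → C = 0
  (619/84, 54/7) → C = 319/84
  (0, 127/5) → C = 1397/5

The maximum is at (0, 127/5). Substituting into each constraint, equality holds for (iii) and (v); the remaining constraints have slack.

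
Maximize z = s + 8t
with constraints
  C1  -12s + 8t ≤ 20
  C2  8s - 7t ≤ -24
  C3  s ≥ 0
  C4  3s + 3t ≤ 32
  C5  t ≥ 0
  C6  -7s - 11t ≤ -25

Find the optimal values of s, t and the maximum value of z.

Vertices and z = s + 8t:
  (13/5, 32/5) → z = 269/5
  (49/15, 37/5) → z = 937/15
  (152/45, 328/45) → z = 2776/45

The binding constraints are -12s + 8t = 20 and 3s + 3t = 32.
Solving simultaneously gives s = 49/15, t = 37/5.

s = 49/15, t = 37/5, maximum z = 937/15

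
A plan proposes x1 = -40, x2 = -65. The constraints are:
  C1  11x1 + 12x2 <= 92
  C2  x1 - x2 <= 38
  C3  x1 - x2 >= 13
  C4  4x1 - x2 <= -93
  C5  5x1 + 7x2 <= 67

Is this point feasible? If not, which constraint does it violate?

feasible

C1: -1220 ≤ 92 ✓
C2: 25 ≤ 38 ✓
C3: 25 ≥ 13 ✓
C4: -95 ≤ -93 ✓
C5: -655 ≤ 67 ✓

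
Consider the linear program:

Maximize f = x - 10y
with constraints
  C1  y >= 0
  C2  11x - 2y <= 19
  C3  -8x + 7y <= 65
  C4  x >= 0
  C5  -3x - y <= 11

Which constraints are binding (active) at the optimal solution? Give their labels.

C1 and C2

Feasible corners and f = x - 10y:
  (19/11, 0) → f = 19/11
  (0, 0) → f = 0
  (263/61, 867/61) → f = -8407/61
  (0, 65/7) → f = -650/7

The maximum is at (19/11, 0). Substituting into each constraint, equality holds for C1 and C2; the remaining constraints have slack.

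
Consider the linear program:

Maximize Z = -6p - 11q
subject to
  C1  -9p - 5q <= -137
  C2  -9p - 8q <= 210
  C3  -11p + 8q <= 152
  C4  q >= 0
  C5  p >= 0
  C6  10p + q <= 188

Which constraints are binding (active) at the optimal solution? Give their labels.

Extreme points and Z = -6p - 11q:
  (336/127, 2875/127) → Z = -33641/127
  (137/9, 0) → Z = -274/3
  (104/7, 276/7) → Z = -3660/7
  (94/5, 0) → Z = -564/5

The maximum is at (137/9, 0). Substituting into each constraint, equality holds for C1 and C4; the remaining constraints have slack.

C1 and C4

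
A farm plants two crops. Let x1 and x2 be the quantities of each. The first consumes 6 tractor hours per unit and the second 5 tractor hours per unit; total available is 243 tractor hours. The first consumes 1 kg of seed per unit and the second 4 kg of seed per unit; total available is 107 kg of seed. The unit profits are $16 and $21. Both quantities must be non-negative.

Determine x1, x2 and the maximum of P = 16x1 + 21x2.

Corner points and P = 16x1 + 21x2:
  (0, 0) → P = 0
  (0, 107/4) → P = 2247/4
  (81/2, 0) → P = 648
  (23, 21) → P = 809

At the optimal vertex, 6x1 + 5x2 = 243 and x1 + 4x2 = 107.
Solving simultaneously gives x1 = 23, x2 = 21.

x1 = 23, x2 = 21, maximum P = 809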